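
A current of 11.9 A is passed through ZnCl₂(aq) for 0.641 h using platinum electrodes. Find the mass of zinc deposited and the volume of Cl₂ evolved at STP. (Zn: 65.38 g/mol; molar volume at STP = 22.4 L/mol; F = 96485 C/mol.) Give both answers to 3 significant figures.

9.30 g Zn; 3.19 L Cl₂

Q = 11.9 × 2307.6 = 27460 C; n(e⁻) = 27460 / 96485 = 0.2846 mol
Cathode: Zn²⁺ + 2e⁻ → Zn → n(Zn) = 0.2846/2 = 0.1423 mol → 9.30 g
Anode: 2Cl⁻ → Cl₂ + 2e⁻ → n(Cl₂) = 0.2846/2 = 0.1423 mol → 3.19 L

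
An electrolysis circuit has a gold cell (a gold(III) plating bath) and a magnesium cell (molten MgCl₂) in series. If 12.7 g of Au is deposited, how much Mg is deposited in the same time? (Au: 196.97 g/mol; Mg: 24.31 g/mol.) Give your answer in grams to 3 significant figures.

2.35 g

n(Au) = 12.7 / 196.97 = 0.06448 mol
Au³⁺ + 3e⁻ → Au, so n(e⁻) = 3 × 0.06448 = 0.1934 mol
In series, the same 0.1934 mol of electrons flows through the second cell.
Mg²⁺ + 2e⁻ → Mg, so n(Mg) = 0.1934 / 2 = 0.09670 mol
m(Mg) = 0.09670 × 24.31 = 2.35 g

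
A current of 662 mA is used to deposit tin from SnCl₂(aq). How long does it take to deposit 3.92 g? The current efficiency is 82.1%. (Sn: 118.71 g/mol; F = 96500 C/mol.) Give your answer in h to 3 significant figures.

3.26 h

n(Sn) = 3.92 / 118.71 = 0.03302 mol
Sn²⁺ + 2e⁻ → Sn, so n(e⁻) = 2 × 0.03302 = 0.06604 mol
Q = 0.06604 × 96500 / 0.821 = 7762 C
t = Q / I = 7762 / 0.662 = 11730 s = 3.26 h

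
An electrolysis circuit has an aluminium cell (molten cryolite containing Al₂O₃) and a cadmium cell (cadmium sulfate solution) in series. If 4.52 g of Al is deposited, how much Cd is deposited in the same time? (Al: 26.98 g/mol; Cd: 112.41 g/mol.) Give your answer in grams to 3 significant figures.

n(Al) = 4.52 / 26.98 = 0.1675 mol
Al³⁺ + 3e⁻ → Al, so n(e⁻) = 3 × 0.1675 = 0.5025 mol
In series, the same 0.5025 mol of electrons flows through the second cell.
Cd²⁺ + 2e⁻ → Cd, so n(Cd) = 0.5025 / 2 = 0.2513 mol
m(Cd) = 0.2513 × 112.41 = 28.2 g

28.2 g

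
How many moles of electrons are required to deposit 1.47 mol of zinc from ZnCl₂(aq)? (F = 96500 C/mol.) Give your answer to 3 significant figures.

2.94 mol

Zn²⁺ + 2e⁻ → Zn, so n(e⁻) = 2 × 1.47 = 2.940 mol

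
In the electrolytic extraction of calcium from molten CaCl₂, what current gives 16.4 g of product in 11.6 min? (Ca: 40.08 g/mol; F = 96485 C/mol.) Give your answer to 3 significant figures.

113 A

n(Ca) = 16.4 / 40.08 = 0.4092 mol
Ca²⁺ + 2e⁻ → Ca, so n(e⁻) = 2 × 0.4092 = 0.8184 mol
Q = 0.8184 × 96485 = 78960 C
I = Q / t = 78960 / 696 s = 113 A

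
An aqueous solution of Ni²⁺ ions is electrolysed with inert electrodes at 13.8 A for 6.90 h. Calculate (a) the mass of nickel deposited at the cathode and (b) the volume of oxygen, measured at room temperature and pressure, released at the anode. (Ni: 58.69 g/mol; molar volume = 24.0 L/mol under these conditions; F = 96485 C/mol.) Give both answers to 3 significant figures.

Q = 13.8 × 24840 = 3.428×10^5 C; n(e⁻) = 3.428×10^5 / 96485 = 3.553 mol
Cathode: Ni²⁺ + 2e⁻ → Ni → n(Ni) = 3.553/2 = 1.777 mol → 104 g
Anode: 2H₂O → O₂ + 4H⁺ + 4e⁻ → n(O₂) = 3.553/4 = 0.8883 mol → 21.3 L

104 g Ni; 21.3 L O₂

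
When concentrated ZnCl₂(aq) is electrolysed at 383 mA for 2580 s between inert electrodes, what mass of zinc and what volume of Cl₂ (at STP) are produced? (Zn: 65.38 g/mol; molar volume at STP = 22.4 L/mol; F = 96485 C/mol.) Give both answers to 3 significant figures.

Q = 0.383 × 2580 = 988.1 C; n(e⁻) = 988.1 / 96485 = 0.01024 mol
Cathode: Zn²⁺ + 2e⁻ → Zn → n(Zn) = 0.01024/2 = 0.005120 mol → 0.335 g
Anode: 2Cl⁻ → Cl₂ + 2e⁻ → n(Cl₂) = 0.01024/2 = 0.005120 mol → 0.115 L

0.335 g Zn; 0.115 L Cl₂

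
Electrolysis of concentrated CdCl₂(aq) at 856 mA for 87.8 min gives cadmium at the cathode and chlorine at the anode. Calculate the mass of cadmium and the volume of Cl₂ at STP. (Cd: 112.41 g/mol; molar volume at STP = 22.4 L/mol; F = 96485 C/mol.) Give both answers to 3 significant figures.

Q = 0.856 × 5268 = 4509 C; n(e⁻) = 4509 / 96485 = 0.04673 mol
Cathode: Cd²⁺ + 2e⁻ → Cd → n(Cd) = 0.04673/2 = 0.02337 mol → 2.63 g
Anode: 2Cl⁻ → Cl₂ + 2e⁻ → n(Cl₂) = 0.04673/2 = 0.02337 mol → 0.523 L

2.63 g Cd; 0.523 L Cl₂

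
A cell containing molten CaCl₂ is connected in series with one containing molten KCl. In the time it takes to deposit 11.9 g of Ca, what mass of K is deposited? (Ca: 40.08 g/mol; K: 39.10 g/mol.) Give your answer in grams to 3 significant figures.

23.2 g

n(Ca) = 11.9 / 40.08 = 0.2969 mol
Ca²⁺ + 2e⁻ → Ca, so n(e⁻) = 2 × 0.2969 = 0.5938 mol
In series, the same 0.5938 mol of electrons flows through the second cell.
K⁺ + e⁻ → K, so n(K) = 0.5938 mol
m(K) = 0.5938 × 39.10 = 23.2 g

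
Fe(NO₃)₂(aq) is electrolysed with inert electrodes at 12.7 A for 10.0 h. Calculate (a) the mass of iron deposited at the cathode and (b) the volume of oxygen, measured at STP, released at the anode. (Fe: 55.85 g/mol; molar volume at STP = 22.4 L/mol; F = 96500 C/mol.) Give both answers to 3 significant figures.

Q = 12.7 × 36000 = 4.572×10^5 C; n(e⁻) = 4.572×10^5 / 96500 = 4.738 mol
Cathode: Fe²⁺ + 2e⁻ → Fe → n(Fe) = 4.738/2 = 2.369 mol → 132 g
Anode: 2H₂O → O₂ + 4H⁺ + 4e⁻ → n(O₂) = 4.738/4 = 1.185 mol → 26.5 L

132 g Fe; 26.5 L O₂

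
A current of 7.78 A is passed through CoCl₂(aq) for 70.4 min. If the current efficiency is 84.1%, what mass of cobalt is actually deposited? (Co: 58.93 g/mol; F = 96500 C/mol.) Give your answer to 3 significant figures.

8.44 g

Q = 7.78 × 4224 = 32860 C
n(e⁻) = 32860 / 96500 = 0.3405 mol
Co²⁺ + 2e⁻ → Co, so theoretical m(Co) = 0.1703 × 58.93 = 10.04 g
Actual mass = 84.1% × 10.04 = 8.44 g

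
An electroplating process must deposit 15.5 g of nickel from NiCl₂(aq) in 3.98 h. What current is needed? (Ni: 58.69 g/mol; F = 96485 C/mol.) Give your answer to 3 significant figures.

3.56 A

n(Ni) = 15.5 / 58.69 = 0.2641 mol
Ni²⁺ + 2e⁻ → Ni, so n(e⁻) = 2 × 0.2641 = 0.5282 mol
Q = 0.5282 × 96485 = 50960 C
I = Q / t = 50960 / 14328 s = 3.56 A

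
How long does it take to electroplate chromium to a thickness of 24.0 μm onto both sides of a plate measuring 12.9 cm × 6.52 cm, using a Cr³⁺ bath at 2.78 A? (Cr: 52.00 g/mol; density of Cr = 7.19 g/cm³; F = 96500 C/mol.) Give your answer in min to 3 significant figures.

96.9 min

Plated area = 2 × 12.9 × 6.52 = 168.2 cm²
Volume = 168.2 × 24.0×10⁻⁴ cm = 0.4037 cm³
m(Cr) = 0.4037 × 7.19 = 2.903 g
n(Cr) = 2.903 / 52.00 = 0.05583 mol; n(e⁻) = 3 × 0.05583 = 0.1675 mol
Q = 0.1675 × 96500 = 16160 C
t = 16160 / 2.78 = 5813 s = 96.9 min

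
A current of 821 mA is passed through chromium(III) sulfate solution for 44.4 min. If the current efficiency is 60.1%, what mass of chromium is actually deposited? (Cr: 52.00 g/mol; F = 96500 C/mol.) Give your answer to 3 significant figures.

0.236 g

Q = 0.821 × 2664 = 2187 C
n(e⁻) = 2187 / 96500 = 0.02266 mol
Cr³⁺ + 3e⁻ → Cr, so theoretical m(Cr) = 0.007553 × 52.00 = 0.3928 g
Actual mass = 60.1% × 0.3928 = 0.236 g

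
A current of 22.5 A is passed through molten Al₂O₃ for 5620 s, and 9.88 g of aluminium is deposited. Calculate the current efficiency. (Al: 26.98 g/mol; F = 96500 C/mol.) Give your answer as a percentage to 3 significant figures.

Q = 22.5 × 5620 = 1.265×10^5 C
n(e⁻) = 1.265×10^5 / 96500 = 1.311 mol
Al³⁺ + 3e⁻ → Al, so theoretical n(Al) = 0.4370 mol → 11.79 g
Efficiency = 9.88 / 11.79 = 0.8380 = 83.8%

83.8%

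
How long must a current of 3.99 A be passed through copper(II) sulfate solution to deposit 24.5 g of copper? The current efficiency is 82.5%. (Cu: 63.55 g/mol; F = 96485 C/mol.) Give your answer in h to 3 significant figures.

6.28 h

n(Cu) = 24.5 / 63.55 = 0.3855 mol
Cu²⁺ + 2e⁻ → Cu, so n(e⁻) = 2 × 0.3855 = 0.7710 mol
Q = 0.7710 × 96485 / 0.825 = 90170 C
t = Q / I = 90170 / 3.99 = 22600 s = 6.28 h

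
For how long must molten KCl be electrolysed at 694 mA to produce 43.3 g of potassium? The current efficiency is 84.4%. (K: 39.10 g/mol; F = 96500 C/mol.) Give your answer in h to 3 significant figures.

n(K) = 43.3 / 39.10 = 1.107 mol
K⁺ + e⁻ → K, so n(e⁻) = 1.107 mol
Q = 1.107 × 96500 / 0.844 = 1.266×10^5 C
t = Q / I = 1.266×10^5 / 0.694 = 1.824×10^5 s = 50.7 h

50.7 h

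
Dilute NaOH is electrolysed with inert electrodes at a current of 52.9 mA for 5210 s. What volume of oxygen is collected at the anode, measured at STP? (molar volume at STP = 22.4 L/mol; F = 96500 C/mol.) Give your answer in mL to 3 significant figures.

Q = It = 0.0529 × 5210 = 275.6 C
n(e⁻) = Q/F = 275.6/96500 = 0.002856 mol
2H₂O → O₂ + 4H⁺ + 4e⁻, so n(O₂) = 0.002856 / 4 = 7.140×10^-4 mol
V = 7.140×10^-4 × 22.4 = 0.01599 L
= 16.0 mL

16.0 mL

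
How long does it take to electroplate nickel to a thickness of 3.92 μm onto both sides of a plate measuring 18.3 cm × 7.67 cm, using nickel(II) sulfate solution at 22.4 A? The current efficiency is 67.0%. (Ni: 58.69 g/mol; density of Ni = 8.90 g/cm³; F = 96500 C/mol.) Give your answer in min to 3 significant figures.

3.58 min

Plated area = 2 × 18.3 × 7.67 = 280.7 cm²
Volume = 280.7 × 3.92×10⁻⁴ cm = 0.1100 cm³
m(Ni) = 0.1100 × 8.90 = 0.9790 g
n(Ni) = 0.9790 / 58.69 = 0.01668 mol; n(e⁻) = 2 × 0.01668 = 0.03336 mol
Q = 0.03336 × 96500 / 0.670 = 4805 C
t = 4805 / 22.4 = 214.5 s = 3.58 min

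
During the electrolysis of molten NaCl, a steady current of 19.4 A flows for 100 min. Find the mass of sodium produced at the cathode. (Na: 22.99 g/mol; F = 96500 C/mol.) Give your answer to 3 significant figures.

27.7 g

Q = It = 19.4 × 6000 = 1.164×10^5 C
n(e⁻) = Q/F = 1.164×10^5/96500 = 1.206 mol
Na⁺ + e⁻ → Na, so n(Na) = 1.206 mol
m = 1.206 × 22.99 = 27.7 g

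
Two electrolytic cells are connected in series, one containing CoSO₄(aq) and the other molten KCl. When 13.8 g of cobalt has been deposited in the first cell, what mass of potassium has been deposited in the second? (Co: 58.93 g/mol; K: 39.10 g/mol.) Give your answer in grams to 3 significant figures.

18.3 g

n(Co) = 13.8 / 58.93 = 0.2342 mol
Co²⁺ + 2e⁻ → Co, so n(e⁻) = 2 × 0.2342 = 0.4684 mol
Same current for the same time ⇒ same n(e⁻) = 0.4684 mol in both cells.
K⁺ + e⁻ → K, so n(K) = 0.4684 mol
m(K) = 0.4684 × 39.10 = 18.3 g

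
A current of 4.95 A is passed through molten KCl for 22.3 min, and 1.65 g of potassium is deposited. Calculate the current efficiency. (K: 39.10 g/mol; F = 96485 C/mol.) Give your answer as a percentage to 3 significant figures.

Q = 4.95 × 1338 = 6623 C
n(e⁻) = 6623 / 96485 = 0.06864 mol
K⁺ + e⁻ → K, so theoretical n(K) = 0.06864 mol → 2.684 g
Efficiency = 1.65 / 2.684 = 0.6148 = 61.5%

61.5%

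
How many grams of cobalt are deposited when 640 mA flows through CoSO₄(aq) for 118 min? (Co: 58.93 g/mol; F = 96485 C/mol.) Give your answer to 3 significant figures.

Q = 0.640 A × 7080 s = 4531 C
Moles of electrons = 4531 / 96485 = 0.04696 mol
Co²⁺ + 2e⁻ → Co, so n(Co) = 0.04696 / 2 = 0.02348 mol
m = 0.02348 × 58.93 = 1.38 g

1.38 g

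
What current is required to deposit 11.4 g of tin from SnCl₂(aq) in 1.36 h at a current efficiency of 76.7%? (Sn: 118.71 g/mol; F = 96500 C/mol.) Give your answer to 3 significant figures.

n(Sn) = 11.4 / 118.71 = 0.09603 mol
Sn²⁺ + 2e⁻ → Sn, so n(e⁻) = 2 × 0.09603 = 0.1921 mol
Q = 0.1921 × 96500 / 0.767 = 24170 C
I = Q / t = 24170 / 4896 s = 4.94 A

4.94 A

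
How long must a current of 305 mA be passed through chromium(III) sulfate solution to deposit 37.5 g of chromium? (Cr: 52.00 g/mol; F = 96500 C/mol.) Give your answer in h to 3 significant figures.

190 h

n(Cr) = 37.5 / 52.00 = 0.7212 mol
Cr³⁺ + 3e⁻ → Cr, so n(e⁻) = 3 × 0.7212 = 2.164 mol
Q = 2.164 × 96500 = 2.088×10^5 C
t = Q / I = 2.088×10^5 / 0.305 = 6.846×10^5 s = 190 h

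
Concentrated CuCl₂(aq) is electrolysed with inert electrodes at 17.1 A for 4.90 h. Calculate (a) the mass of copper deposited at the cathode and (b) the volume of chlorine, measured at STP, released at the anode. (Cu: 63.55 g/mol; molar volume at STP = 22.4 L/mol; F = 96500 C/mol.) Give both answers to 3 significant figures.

Q = 17.1 × 17640 = 3.016×10^5 C; n(e⁻) = 3.016×10^5 / 96500 = 3.125 mol
Cathode: Cu²⁺ + 2e⁻ → Cu → n(Cu) = 3.125/2 = 1.563 mol → 99.3 g
Anode: 2Cl⁻ → Cl₂ + 2e⁻ → n(Cl₂) = 3.125/2 = 1.563 mol → 35.0 L

99.3 g Cu; 35.0 L Cl₂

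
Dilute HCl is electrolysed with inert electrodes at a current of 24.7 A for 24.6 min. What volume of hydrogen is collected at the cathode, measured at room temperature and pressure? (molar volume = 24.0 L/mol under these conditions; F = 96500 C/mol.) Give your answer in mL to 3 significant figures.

Q = 24.7 A × 1476 s = 36460 C
n(e⁻) = Q/F = 36460/96500 = 0.3778 mol
2H⁺ + 2e⁻ → H₂, so n(H₂) = 0.3778 / 2 = 0.1889 mol
V = 0.1889 × 24.0 = 4.534 L
= 4530 mL

4530 mL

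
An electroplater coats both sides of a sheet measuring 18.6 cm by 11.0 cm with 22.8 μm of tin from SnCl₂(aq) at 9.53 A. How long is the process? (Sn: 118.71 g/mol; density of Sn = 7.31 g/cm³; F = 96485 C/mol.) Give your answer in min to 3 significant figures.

19.4 min

Plated area = 2 × 18.6 × 11.0 = 409.2 cm²
Volume = 409.2 × 22.8×10⁻⁴ cm = 0.9330 cm³
m(Sn) = 0.9330 × 7.31 = 6.820 g
n(Sn) = 6.820 / 118.71 = 0.05745 mol; n(e⁻) = 2 × 0.05745 = 0.1149 mol
Q = 0.1149 × 96485 = 11090 C
t = 11090 / 9.53 = 1164 s = 19.4 min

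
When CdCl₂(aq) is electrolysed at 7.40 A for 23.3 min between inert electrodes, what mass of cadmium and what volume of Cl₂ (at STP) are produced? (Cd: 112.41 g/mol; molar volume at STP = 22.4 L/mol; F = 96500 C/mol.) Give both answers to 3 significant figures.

6.03 g Cd; 1.20 L Cl₂

Q = 7.40 × 1398 = 10350 C; n(e⁻) = 10350 / 96500 = 0.1073 mol
Cathode: Cd²⁺ + 2e⁻ → Cd → n(Cd) = 0.1073/2 = 0.05365 mol → 6.03 g
Anode: 2Cl⁻ → Cl₂ + 2e⁻ → n(Cl₂) = 0.1073/2 = 0.05365 mol → 1.20 L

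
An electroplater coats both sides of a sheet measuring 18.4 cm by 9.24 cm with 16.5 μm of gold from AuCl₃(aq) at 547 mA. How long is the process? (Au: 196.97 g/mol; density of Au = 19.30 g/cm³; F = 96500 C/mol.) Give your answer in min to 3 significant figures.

Plated area = 2 × 18.4 × 9.24 = 340.0 cm²
Volume = 340.0 × 16.5×10⁻⁴ cm = 0.5610 cm³
m(Au) = 0.5610 × 19.30 = 10.83 g
n(Au) = 10.83 / 196.97 = 0.05498 mol; n(e⁻) = 3 × 0.05498 = 0.1649 mol
Q = 0.1649 × 96500 = 15910 C
t = 15910 / 0.547 = 29090 s = 485 min

485 min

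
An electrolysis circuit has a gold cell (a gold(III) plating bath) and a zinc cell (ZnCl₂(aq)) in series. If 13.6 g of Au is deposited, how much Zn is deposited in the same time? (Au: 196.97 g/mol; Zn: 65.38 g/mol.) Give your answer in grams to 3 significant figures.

n(Au) = 13.6 / 196.97 = 0.06905 mol
Au³⁺ + 3e⁻ → Au, so n(e⁻) = 3 × 0.06905 = 0.2072 mol
In series, the same 0.2072 mol of electrons flows through the second cell.
Zn²⁺ + 2e⁻ → Zn, so n(Zn) = 0.2072 / 2 = 0.1036 mol
m(Zn) = 0.1036 × 65.38 = 6.77 g

6.77 g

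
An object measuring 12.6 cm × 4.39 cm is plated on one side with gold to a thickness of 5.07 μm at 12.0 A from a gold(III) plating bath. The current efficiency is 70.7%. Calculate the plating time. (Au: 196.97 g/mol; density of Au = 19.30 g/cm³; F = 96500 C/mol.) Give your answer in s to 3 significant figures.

Plated area = 12.6 × 4.39 = 55.31 cm²
Volume = 55.31 × 5.07×10⁻⁴ cm = 0.02804 cm³
m(Au) = 0.02804 × 19.30 = 0.5412 g
n(Au) = 0.5412 / 196.97 = 0.002748 mol; n(e⁻) = 3 × 0.002748 = 0.008244 mol
Q = 0.008244 × 96500 / 0.707 = 1125 C
t = 1125 / 12.0 = 93.75 s

93.8 s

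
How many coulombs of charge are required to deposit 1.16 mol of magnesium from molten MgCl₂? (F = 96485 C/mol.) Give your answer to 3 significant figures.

2.24×10^5 C

Mg²⁺ + 2e⁻ → Mg, so n(e⁻) = 2 × 1.16 = 2.320 mol
Q = 2.320 × 96485 = 2.238×10^5 C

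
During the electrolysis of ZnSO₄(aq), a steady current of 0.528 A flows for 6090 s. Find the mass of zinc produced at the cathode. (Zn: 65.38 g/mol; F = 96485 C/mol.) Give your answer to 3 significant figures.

1.09 g

Q = It = 0.528 × 6090 = 3216 C
Moles of electrons = 3216 / 96485 = 0.03333 mol
Zn²⁺ + 2e⁻ → Zn, so n(Zn) = 0.03333 / 2 = 0.01667 mol
m = 0.01667 × 65.38 = 1.09 g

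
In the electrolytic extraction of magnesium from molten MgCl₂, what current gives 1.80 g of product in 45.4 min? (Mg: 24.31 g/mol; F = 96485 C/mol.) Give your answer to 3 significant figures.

5.25 A

n(Mg) = 1.80 / 24.31 = 0.07404 mol
Mg²⁺ + 2e⁻ → Mg, so n(e⁻) = 2 × 0.07404 = 0.1481 mol
Q = 0.1481 × 96485 = 14290 C
I = Q / t = 14290 / 2724 s = 5.25 A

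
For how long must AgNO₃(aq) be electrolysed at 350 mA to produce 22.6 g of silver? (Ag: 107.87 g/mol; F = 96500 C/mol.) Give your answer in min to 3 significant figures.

n(Ag) = 22.6 / 107.87 = 0.2095 mol
Ag⁺ + e⁻ → Ag, so n(e⁻) = 0.2095 mol
Q = 0.2095 × 96500 = 20220 C
t = Q / I = 20220 / 0.350 = 57770 s = 963 min

963 min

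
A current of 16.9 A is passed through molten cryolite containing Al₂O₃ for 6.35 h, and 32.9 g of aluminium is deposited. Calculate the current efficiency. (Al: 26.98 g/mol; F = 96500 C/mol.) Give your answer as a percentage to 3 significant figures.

91.4%

Q = 16.9 × 22860 = 3.863×10^5 C
n(e⁻) = 3.863×10^5 / 96500 = 4.003 mol
Al³⁺ + 3e⁻ → Al, so theoretical n(Al) = 1.334 mol → 35.99 g
Efficiency = 32.9 / 35.99 = 0.9141 = 91.4%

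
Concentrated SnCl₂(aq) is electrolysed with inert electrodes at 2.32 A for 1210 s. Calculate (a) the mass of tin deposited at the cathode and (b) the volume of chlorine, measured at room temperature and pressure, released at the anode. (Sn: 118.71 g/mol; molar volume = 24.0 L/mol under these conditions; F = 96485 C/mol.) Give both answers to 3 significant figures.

1.73 g Sn; 0.349 L Cl₂

Q = 2.32 × 1210 = 2807 C; n(e⁻) = 2807 / 96485 = 0.02909 mol
Cathode: Sn²⁺ + 2e⁻ → Sn → n(Sn) = 0.02909/2 = 0.01455 mol → 1.73 g
Anode: 2Cl⁻ → Cl₂ + 2e⁻ → n(Cl₂) = 0.02909/2 = 0.01455 mol → 0.349 L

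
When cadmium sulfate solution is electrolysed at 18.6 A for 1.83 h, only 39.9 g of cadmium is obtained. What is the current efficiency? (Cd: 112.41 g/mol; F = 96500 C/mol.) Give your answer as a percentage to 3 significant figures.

55.9%

Q = 18.6 × 6588 = 1.225×10^5 C
n(e⁻) = 1.225×10^5 / 96500 = 1.269 mol
Cd²⁺ + 2e⁻ → Cd, so theoretical n(Cd) = 0.6345 mol → 71.32 g
Efficiency = 39.9 / 71.32 = 0.5595 = 55.9%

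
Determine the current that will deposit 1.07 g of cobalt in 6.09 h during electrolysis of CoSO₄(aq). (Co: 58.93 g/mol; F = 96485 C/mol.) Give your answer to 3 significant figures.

n(Co) = 1.07 / 58.93 = 0.01816 mol
Co²⁺ + 2e⁻ → Co, so n(e⁻) = 2 × 0.01816 = 0.03632 mol
Q = 0.03632 × 96485 = 3504 C
I = Q / t = 3504 / 21924 s = 0.160 A

0.160 A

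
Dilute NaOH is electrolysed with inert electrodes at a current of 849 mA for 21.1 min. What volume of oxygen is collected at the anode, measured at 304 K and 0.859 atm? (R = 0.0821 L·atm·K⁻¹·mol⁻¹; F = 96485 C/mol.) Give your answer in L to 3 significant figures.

Charge passed = 0.849 × 1266 = 1075 C
Moles of electrons = 1075 / 96485 = 0.01114 mol
2H₂O → O₂ + 4H⁺ + 4e⁻, so n(O₂) = 0.01114 / 4 = 0.002785 mol
V = nRT/P = 0.002785 × 0.0821 × 304 / 0.859 = 0.08092 L

0.0809 L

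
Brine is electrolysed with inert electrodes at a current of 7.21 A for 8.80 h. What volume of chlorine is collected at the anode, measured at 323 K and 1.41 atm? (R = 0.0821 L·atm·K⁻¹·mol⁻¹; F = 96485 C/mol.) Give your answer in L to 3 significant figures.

Q = It = 7.21 × 31680 = 2.284×10^5 C
n(e⁻) = 2.284×10^5 / 96485 = 2.367 mol
2Cl⁻ → Cl₂ + 2e⁻, so n(Cl₂) = 2.367 / 2 = 1.184 mol
V = nRT/P = 1.184 × 0.0821 × 323 / 1.41 = 22.27 L

22.3 L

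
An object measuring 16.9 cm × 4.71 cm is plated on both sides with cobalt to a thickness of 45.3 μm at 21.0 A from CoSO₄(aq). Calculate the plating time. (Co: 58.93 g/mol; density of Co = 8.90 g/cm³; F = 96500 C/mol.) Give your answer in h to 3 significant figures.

0.278 h

Plated area = 2 × 16.9 × 4.71 = 159.2 cm²
Volume = 159.2 × 45.3×10⁻⁴ cm = 0.7212 cm³
m(Co) = 0.7212 × 8.90 = 6.419 g
n(Co) = 6.419 / 58.93 = 0.1089 mol; n(e⁻) = 2 × 0.1089 = 0.2178 mol
Q = 0.2178 × 96500 = 21020 C
t = 21020 / 21.0 = 1001 s = 0.278 h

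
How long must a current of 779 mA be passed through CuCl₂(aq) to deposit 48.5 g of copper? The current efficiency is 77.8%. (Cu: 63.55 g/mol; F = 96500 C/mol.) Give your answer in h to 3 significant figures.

67.5 h

n(Cu) = 48.5 / 63.55 = 0.7632 mol
Cu²⁺ + 2e⁻ → Cu, so n(e⁻) = 2 × 0.7632 = 1.526 mol
Q = 1.526 × 96500 / 0.778 = 1.893×10^5 C
t = Q / I = 1.893×10^5 / 0.779 = 2.430×10^5 s = 67.5 h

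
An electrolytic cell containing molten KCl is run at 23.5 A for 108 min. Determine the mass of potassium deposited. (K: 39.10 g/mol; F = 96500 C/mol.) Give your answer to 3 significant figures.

Q = It = 23.5 × 6480 = 1.523×10^5 C
n(e⁻) = Q/F = 1.523×10^5/96500 = 1.578 mol
K⁺ + e⁻ → K, so n(K) = 1.578 mol
m = 1.578 × 39.10 = 61.7 g

61.7 g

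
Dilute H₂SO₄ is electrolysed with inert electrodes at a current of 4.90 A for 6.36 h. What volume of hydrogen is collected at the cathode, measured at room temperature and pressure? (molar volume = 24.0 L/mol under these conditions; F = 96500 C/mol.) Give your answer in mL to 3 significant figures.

Q = It = 4.90 × 22896 = 1.122×10^5 C
Moles of electrons = 1.122×10^5 / 96500 = 1.163 mol
2H⁺ + 2e⁻ → H₂, so n(H₂) = 1.163 / 2 = 0.5815 mol
V = 0.5815 × 24.0 = 13.96 L
= 14000 mL

14000 mL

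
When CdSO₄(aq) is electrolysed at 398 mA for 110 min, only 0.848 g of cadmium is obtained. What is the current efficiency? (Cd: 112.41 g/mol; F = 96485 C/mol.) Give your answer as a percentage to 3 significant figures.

Q = 0.398 × 6600 = 2627 C
n(e⁻) = 2627 / 96485 = 0.02723 mol
Cd²⁺ + 2e⁻ → Cd, so theoretical n(Cd) = 0.01362 mol → 1.531 g
Efficiency = 0.848 / 1.531 = 0.5539 = 55.4%

55.4%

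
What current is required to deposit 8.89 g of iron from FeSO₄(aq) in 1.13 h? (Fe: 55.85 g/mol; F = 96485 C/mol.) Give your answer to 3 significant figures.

n(Fe) = 8.89 / 55.85 = 0.1592 mol
Fe²⁺ + 2e⁻ → Fe, so n(e⁻) = 2 × 0.1592 = 0.3184 mol
Q = 0.3184 × 96485 = 30720 C
I = Q / t = 30720 / 4068 s = 7.55 A

7.55 A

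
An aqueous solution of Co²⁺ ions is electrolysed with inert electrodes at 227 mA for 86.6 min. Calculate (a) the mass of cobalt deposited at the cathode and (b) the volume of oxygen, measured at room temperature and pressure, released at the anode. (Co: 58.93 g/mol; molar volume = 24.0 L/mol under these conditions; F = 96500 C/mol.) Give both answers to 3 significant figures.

Q = 0.227 × 5196 = 1179 C; n(e⁻) = 1179 / 96500 = 0.01222 mol
Cathode: Co²⁺ + 2e⁻ → Co → n(Co) = 0.01222/2 = 0.006110 mol → 0.360 g
Anode: 2H₂O → O₂ + 4H⁺ + 4e⁻ → n(O₂) = 0.01222/4 = 0.003055 mol → 0.0733 L

0.360 g Co; 0.0733 L O₂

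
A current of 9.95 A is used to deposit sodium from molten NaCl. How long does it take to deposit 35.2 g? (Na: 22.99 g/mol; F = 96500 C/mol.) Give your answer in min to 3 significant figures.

n(Na) = 35.2 / 22.99 = 1.531 mol
Na⁺ + e⁻ → Na, so n(e⁻) = 1.531 mol
Q = 1.531 × 96500 = 1.477×10^5 C
t = Q / I = 1.477×10^5 / 9.95 = 14840 s = 247 min

247 min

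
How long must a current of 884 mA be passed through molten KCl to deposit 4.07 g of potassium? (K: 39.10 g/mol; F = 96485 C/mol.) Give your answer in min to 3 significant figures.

189 min

n(K) = 4.07 / 39.10 = 0.1041 mol
K⁺ + e⁻ → K, so n(e⁻) = 0.1041 mol
Q = 0.1041 × 96485 = 10040 C
t = Q / I = 10040 / 0.884 = 11360 s = 189 min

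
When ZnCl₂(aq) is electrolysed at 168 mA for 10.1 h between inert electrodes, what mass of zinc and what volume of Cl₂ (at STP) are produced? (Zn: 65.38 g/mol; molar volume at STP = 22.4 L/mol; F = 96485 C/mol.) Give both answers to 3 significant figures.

Q = 0.168 × 36360 = 6108 C; n(e⁻) = 6108 / 96485 = 0.06331 mol
Cathode: Zn²⁺ + 2e⁻ → Zn → n(Zn) = 0.06331/2 = 0.03166 mol → 2.07 g
Anode: 2Cl⁻ → Cl₂ + 2e⁻ → n(Cl₂) = 0.06331/2 = 0.03166 mol → 0.709 L

2.07 g Zn; 0.709 L Cl₂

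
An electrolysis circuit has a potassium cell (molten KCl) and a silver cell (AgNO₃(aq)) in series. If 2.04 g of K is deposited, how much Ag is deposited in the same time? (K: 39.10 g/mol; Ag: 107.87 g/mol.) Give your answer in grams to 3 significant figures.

n(K) = 2.04 / 39.10 = 0.05217 mol
K⁺ + e⁻ → K, so n(e⁻) = 0.05217 mol
Since the cells are in series, n(e⁻) in the Ag cell is also 0.05217 mol.
Ag⁺ + e⁻ → Ag, so n(Ag) = 0.05217 mol
m(Ag) = 0.05217 × 107.87 = 5.63 g

5.63 g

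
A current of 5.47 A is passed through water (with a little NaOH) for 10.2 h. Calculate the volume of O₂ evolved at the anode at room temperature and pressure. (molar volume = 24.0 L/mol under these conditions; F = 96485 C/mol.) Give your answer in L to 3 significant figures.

Charge passed = 5.47 × 36720 = 2.009×10^5 C
Moles of electrons = 2.009×10^5 / 96485 = 2.082 mol
2H₂O → O₂ + 4H⁺ + 4e⁻, so n(O₂) = 2.082 / 4 = 0.5205 mol
V = 0.5205 × 24.0 = 12.49 L

12.5 L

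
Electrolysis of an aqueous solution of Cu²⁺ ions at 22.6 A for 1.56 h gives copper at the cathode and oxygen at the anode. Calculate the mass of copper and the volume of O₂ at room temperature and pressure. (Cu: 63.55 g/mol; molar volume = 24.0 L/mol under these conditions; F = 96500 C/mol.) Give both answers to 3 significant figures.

41.8 g Cu; 7.89 L O₂

Q = 22.6 × 5616 = 1.269×10^5 C; n(e⁻) = 1.269×10^5 / 96500 = 1.315 mol
Cathode: Cu²⁺ + 2e⁻ → Cu → n(Cu) = 1.315/2 = 0.6575 mol → 41.8 g
Anode: 2H₂O → O₂ + 4H⁺ + 4e⁻ → n(O₂) = 1.315/4 = 0.3288 mol → 7.89 L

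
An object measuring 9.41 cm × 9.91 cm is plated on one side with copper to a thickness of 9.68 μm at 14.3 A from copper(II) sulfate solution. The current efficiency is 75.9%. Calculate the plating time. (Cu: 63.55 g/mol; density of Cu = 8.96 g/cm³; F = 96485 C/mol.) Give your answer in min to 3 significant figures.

3.77 min

Plated area = 9.41 × 9.91 = 93.25 cm²
Volume = 93.25 × 9.68×10⁻⁴ cm = 0.09027 cm³
m(Cu) = 0.09027 × 8.96 = 0.8088 g
n(Cu) = 0.8088 / 63.55 = 0.01273 mol; n(e⁻) = 2 × 0.01273 = 0.02546 mol
Q = 0.02546 × 96485 / 0.759 = 3237 C
t = 3237 / 14.3 = 226.4 s = 3.77 min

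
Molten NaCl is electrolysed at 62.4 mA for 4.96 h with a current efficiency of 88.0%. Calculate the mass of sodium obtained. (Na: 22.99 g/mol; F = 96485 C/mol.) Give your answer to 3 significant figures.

Q = 0.0624 × 17856 = 1114 C
n(e⁻) = 1114 / 96485 = 0.01155 mol
Na⁺ + e⁻ → Na, so theoretical m(Na) = 0.01155 × 22.99 = 0.2655 g
Actual mass = 88.0% × 0.2655 = 0.234 g

0.234 g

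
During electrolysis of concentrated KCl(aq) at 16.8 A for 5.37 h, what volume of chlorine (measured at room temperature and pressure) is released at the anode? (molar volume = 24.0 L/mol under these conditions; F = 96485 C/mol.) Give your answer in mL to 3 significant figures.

Charge passed = 16.8 × 19332 = 3.248×10^5 C
n(e⁻) = 3.248×10^5 / 96485 = 3.366 mol
2Cl⁻ → Cl₂ + 2e⁻, so n(Cl₂) = 3.366 / 2 = 1.683 mol
V = 1.683 × 24.0 = 40.39 L
= 40400 mL

40400 mL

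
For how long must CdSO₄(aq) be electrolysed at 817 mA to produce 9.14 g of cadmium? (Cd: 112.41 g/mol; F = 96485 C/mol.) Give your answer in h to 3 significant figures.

n(Cd) = 9.14 / 112.41 = 0.08131 mol
Cd²⁺ + 2e⁻ → Cd, so n(e⁻) = 2 × 0.08131 = 0.1626 mol
Q = 0.1626 × 96485 = 15690 C
t = Q / I = 15690 / 0.817 = 19200 s = 5.33 h

5.33 h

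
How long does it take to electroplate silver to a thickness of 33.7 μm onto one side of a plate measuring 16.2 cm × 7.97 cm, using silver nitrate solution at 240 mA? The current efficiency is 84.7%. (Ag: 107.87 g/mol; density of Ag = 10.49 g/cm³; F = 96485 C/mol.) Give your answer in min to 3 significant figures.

335 min

Plated area = 16.2 × 7.97 = 129.1 cm²
Volume = 129.1 × 33.7×10⁻⁴ cm = 0.4351 cm³
m(Ag) = 0.4351 × 10.49 = 4.564 g
n(Ag) = 4.564 / 107.87 = 0.04231 mol; n(e⁻) = 0.04231 mol
Q = 0.04231 × 96485 / 0.847 = 4820 C
t = 4820 / 0.240 = 20080 s = 335 min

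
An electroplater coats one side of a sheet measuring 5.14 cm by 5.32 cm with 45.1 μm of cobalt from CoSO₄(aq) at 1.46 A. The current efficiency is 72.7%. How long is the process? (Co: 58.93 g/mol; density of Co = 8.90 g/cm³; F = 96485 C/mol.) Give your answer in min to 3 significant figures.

56.4 min

Plated area = 5.14 × 5.32 = 27.34 cm²
Volume = 27.34 × 45.1×10⁻⁴ cm = 0.1233 cm³
m(Co) = 0.1233 × 8.90 = 1.097 g
n(Co) = 1.097 / 58.93 = 0.01862 mol; n(e⁻) = 2 × 0.01862 = 0.03724 mol
Q = 0.03724 × 96485 / 0.727 = 4942 C
t = 4942 / 1.46 = 3385 s = 56.4 min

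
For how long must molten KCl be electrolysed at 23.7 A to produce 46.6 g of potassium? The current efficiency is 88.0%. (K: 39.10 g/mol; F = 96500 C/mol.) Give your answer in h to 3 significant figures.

1.53 h

n(K) = 46.6 / 39.10 = 1.192 mol
K⁺ + e⁻ → K, so n(e⁻) = 1.192 mol
Q = 1.192 × 96500 / 0.880 = 1.307×10^5 C
t = Q / I = 1.307×10^5 / 23.7 = 5515 s = 1.53 h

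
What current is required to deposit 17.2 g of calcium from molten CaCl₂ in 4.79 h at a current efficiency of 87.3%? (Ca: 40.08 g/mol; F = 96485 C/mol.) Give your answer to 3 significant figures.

5.50 A

n(Ca) = 17.2 / 40.08 = 0.4291 mol
Ca²⁺ + 2e⁻ → Ca, so n(e⁻) = 2 × 0.4291 = 0.8582 mol
Q = 0.8582 × 96485 / 0.873 = 94850 C
I = Q / t = 94850 / 17244 s = 5.50 A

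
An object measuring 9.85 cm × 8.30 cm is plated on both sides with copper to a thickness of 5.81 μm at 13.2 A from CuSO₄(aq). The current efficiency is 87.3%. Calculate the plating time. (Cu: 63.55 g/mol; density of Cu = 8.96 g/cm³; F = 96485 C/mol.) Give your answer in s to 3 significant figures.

Plated area = 2 × 9.85 × 8.30 = 163.5 cm²
Volume = 163.5 × 5.81×10⁻⁴ cm = 0.09499 cm³
m(Cu) = 0.09499 × 8.96 = 0.8511 g
n(Cu) = 0.8511 / 63.55 = 0.01339 mol; n(e⁻) = 2 × 0.01339 = 0.02678 mol
Q = 0.02678 × 96485 / 0.873 = 2960 C
t = 2960 / 13.2 = 224.2 s

224 s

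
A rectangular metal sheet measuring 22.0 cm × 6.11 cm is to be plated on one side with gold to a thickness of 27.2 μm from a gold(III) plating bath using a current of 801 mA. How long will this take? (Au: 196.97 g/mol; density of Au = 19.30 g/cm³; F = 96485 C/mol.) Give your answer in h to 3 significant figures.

3.60 h

Plated area = 22.0 × 6.11 = 134.4 cm²
Volume = 134.4 × 27.2×10⁻⁴ cm = 0.3656 cm³
m(Au) = 0.3656 × 19.30 = 7.056 g
n(Au) = 7.056 / 196.97 = 0.03582 mol; n(e⁻) = 3 × 0.03582 = 0.1075 mol
Q = 0.1075 × 96485 = 10370 C
t = 10370 / 0.801 = 12950 s = 3.60 h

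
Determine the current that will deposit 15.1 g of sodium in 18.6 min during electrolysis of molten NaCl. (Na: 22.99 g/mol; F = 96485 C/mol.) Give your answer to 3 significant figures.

n(Na) = 15.1 / 22.99 = 0.6568 mol
Na⁺ + e⁻ → Na, so n(e⁻) = 0.6568 mol
Q = 0.6568 × 96485 = 63370 C
I = Q / t = 63370 / 1116 s = 56.8 A

56.8 A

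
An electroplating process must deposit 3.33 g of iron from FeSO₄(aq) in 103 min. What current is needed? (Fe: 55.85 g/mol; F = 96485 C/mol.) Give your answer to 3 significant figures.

1.86 A

n(Fe) = 3.33 / 55.85 = 0.05962 mol
Fe²⁺ + 2e⁻ → Fe, so n(e⁻) = 2 × 0.05962 = 0.1192 mol
Q = 0.1192 × 96485 = 11500 C
I = Q / t = 11500 / 6180 s = 1.86 A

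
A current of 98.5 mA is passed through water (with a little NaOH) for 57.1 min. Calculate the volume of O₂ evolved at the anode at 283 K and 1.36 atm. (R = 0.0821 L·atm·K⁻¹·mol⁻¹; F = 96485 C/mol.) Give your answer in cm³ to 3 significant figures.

Charge passed = 0.0985 × 3426 = 337.5 C
n(e⁻) = 337.5 / 96485 = 0.003498 mol
2H₂O → O₂ + 4H⁺ + 4e⁻, so n(O₂) = 0.003498 / 4 = 8.745×10^-4 mol
V = nRT/P = 8.745×10^-4 × 0.0821 × 283 / 1.36 = 0.01494 L
= 14.9 cm³

14.9 cm³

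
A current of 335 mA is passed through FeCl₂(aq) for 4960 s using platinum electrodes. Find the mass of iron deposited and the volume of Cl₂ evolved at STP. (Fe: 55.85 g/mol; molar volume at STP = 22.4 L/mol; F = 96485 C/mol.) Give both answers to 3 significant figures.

0.481 g Fe; 0.193 L Cl₂

Q = 0.335 × 4960 = 1662 C; n(e⁻) = 1662 / 96485 = 0.01723 mol
Cathode: Fe²⁺ + 2e⁻ → Fe → n(Fe) = 0.01723/2 = 0.008615 mol → 0.481 g
Anode: 2Cl⁻ → Cl₂ + 2e⁻ → n(Cl₂) = 0.01723/2 = 0.008615 mol → 0.193 L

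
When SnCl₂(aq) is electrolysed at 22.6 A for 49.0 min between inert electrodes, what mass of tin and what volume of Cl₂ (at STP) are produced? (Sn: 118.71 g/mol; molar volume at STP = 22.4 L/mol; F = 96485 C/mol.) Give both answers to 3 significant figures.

40.9 g Sn; 7.71 L Cl₂

Q = 22.6 × 2940 = 66440 C; n(e⁻) = 66440 / 96485 = 0.6886 mol
Cathode: Sn²⁺ + 2e⁻ → Sn → n(Sn) = 0.6886/2 = 0.3443 mol → 40.9 g
Anode: 2Cl⁻ → Cl₂ + 2e⁻ → n(Cl₂) = 0.6886/2 = 0.3443 mol → 7.71 L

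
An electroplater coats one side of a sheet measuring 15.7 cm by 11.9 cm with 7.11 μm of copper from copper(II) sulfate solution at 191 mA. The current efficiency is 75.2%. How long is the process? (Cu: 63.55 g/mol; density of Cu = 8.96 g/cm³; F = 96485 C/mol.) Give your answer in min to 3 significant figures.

419 min

Plated area = 15.7 × 11.9 = 186.8 cm²
Volume = 186.8 × 7.11×10⁻⁴ cm = 0.1328 cm³
m(Cu) = 0.1328 × 8.96 = 1.190 g
n(Cu) = 1.190 / 63.55 = 0.01873 mol; n(e⁻) = 2 × 0.01873 = 0.03746 mol
Q = 0.03746 × 96485 / 0.752 = 4806 C
t = 4806 / 0.191 = 25160 s = 419 min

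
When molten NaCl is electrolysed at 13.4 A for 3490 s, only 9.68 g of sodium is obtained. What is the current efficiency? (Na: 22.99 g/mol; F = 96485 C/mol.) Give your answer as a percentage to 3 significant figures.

Q = 13.4 × 3490 = 46770 C
n(e⁻) = 46770 / 96485 = 0.4847 mol
Na⁺ + e⁻ → Na, so theoretical n(Na) = 0.4847 mol → 11.14 g
Efficiency = 9.68 / 11.14 = 0.8689 = 86.9%

86.9%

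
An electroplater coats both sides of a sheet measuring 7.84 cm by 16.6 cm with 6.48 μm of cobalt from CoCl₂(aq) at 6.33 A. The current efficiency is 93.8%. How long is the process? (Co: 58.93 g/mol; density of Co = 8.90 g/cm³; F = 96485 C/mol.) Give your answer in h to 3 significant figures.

Plated area = 2 × 7.84 × 16.6 = 260.3 cm²
Volume = 260.3 × 6.48×10⁻⁴ cm = 0.1687 cm³
m(Co) = 0.1687 × 8.90 = 1.501 g
n(Co) = 1.501 / 58.93 = 0.02547 mol; n(e⁻) = 2 × 0.02547 = 0.05094 mol
Q = 0.05094 × 96485 / 0.938 = 5240 C
t = 5240 / 6.33 = 827.8 s = 0.230 h

0.230 h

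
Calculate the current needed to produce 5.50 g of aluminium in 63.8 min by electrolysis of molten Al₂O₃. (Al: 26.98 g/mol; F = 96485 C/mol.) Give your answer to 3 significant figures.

n(Al) = 5.50 / 26.98 = 0.2039 mol
Al³⁺ + 3e⁻ → Al, so n(e⁻) = 3 × 0.2039 = 0.6117 mol
Q = 0.6117 × 96485 = 59020 C
I = Q / t = 59020 / 3828 s = 15.4 A

15.4 A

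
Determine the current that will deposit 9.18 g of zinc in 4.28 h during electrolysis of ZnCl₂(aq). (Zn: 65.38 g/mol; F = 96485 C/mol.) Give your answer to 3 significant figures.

n(Zn) = 9.18 / 65.38 = 0.1404 mol
Zn²⁺ + 2e⁻ → Zn, so n(e⁻) = 2 × 0.1404 = 0.2808 mol
Q = 0.2808 × 96485 = 27090 C
I = Q / t = 27090 / 15408 s = 1.76 A

1.76 A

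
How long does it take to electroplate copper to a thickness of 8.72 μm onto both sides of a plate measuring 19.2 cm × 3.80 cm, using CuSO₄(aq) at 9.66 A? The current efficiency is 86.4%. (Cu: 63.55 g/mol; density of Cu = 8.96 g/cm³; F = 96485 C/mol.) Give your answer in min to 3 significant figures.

Plated area = 2 × 19.2 × 3.80 = 145.9 cm²
Volume = 145.9 × 8.72×10⁻⁴ cm = 0.1272 cm³
m(Cu) = 0.1272 × 8.96 = 1.140 g
n(Cu) = 1.140 / 63.55 = 0.01794 mol; n(e⁻) = 2 × 0.01794 = 0.03588 mol
Q = 0.03588 × 96485 / 0.864 = 4007 C
t = 4007 / 9.66 = 414.8 s = 6.91 min

6.91 min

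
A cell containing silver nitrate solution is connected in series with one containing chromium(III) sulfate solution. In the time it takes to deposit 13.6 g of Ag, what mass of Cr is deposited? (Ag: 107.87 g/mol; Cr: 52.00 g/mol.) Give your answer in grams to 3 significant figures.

n(Ag) = 13.6 / 107.87 = 0.1261 mol
Ag⁺ + e⁻ → Ag, so n(e⁻) = 0.1261 mol
The cells are in series, so the same charge (and hence the same n(e⁻) = 0.1261 mol) passes through both.
Cr³⁺ + 3e⁻ → Cr, so n(Cr) = 0.1261 / 3 = 0.04203 mol
m(Cr) = 0.04203 × 52.00 = 2.19 g

2.19 g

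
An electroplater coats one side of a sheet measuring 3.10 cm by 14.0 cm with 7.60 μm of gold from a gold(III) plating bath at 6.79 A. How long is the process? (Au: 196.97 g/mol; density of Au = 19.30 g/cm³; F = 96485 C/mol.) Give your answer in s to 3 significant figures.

138 s

Plated area = 3.10 × 14.0 = 43.40 cm²
Volume = 43.40 × 7.60×10⁻⁴ cm = 0.03298 cm³
m(Au) = 0.03298 × 19.30 = 0.6365 g
n(Au) = 0.6365 / 196.97 = 0.003231 mol; n(e⁻) = 3 × 0.003231 = 0.009693 mol
Q = 0.009693 × 96485 = 935.2 C
t = 935.2 / 6.79 = 137.7 s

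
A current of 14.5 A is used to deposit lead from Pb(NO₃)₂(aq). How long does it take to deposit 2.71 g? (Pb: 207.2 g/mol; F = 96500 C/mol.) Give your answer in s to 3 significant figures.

n(Pb) = 2.71 / 207.2 = 0.01308 mol
Pb²⁺ + 2e⁻ → Pb, so n(e⁻) = 2 × 0.01308 = 0.02616 mol
Q = 0.02616 × 96500 = 2524 C
t = Q / I = 2524 / 14.5 = 174.1 s

174 s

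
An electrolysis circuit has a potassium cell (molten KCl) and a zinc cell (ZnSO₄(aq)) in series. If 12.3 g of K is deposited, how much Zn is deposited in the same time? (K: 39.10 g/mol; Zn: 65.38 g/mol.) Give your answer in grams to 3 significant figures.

n(K) = 12.3 / 39.10 = 0.3146 mol
K⁺ + e⁻ → K, so n(e⁻) = 0.3146 mol
The cells are in series, so the same charge (and hence the same n(e⁻) = 0.3146 mol) passes through both.
Zn²⁺ + 2e⁻ → Zn, so n(Zn) = 0.3146 / 2 = 0.1573 mol
m(Zn) = 0.1573 × 65.38 = 10.3 g

10.3 g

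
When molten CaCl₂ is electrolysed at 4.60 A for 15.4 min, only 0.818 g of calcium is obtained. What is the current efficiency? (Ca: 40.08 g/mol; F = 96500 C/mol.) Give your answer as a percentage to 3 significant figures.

Q = 4.60 × 924 = 4250 C
n(e⁻) = 4250 / 96500 = 0.04404 mol
Ca²⁺ + 2e⁻ → Ca, so theoretical n(Ca) = 0.02202 mol → 0.8826 g
Efficiency = 0.818 / 0.8826 = 0.9268 = 92.7%

92.7%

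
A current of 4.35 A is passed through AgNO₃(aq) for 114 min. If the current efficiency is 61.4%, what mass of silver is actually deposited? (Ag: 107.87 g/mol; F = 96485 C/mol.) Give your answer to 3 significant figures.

20.4 g

Q = 4.35 × 6840 = 29750 C
n(e⁻) = 29750 / 96485 = 0.3083 mol
Ag⁺ + e⁻ → Ag, so theoretical m(Ag) = 0.3083 × 107.87 = 33.26 g
Actual mass = 61.4% × 33.26 = 20.4 g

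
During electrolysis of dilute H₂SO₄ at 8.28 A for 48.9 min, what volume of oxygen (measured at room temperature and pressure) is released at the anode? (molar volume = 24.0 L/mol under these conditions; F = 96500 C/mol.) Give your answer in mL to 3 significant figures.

1510 mL

Q = 8.28 A × 2934 s = 24290 C
Moles of electrons = 24290 / 96500 = 0.2517 mol
2H₂O → O₂ + 4H⁺ + 4e⁻, so n(O₂) = 0.2517 / 4 = 0.06293 mol
V = 0.06293 × 24.0 = 1.510 L
= 1510 mL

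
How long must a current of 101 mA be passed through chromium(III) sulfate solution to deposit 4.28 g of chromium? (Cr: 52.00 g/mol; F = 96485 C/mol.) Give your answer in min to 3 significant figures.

n(Cr) = 4.28 / 52.00 = 0.08231 mol
Cr³⁺ + 3e⁻ → Cr, so n(e⁻) = 3 × 0.08231 = 0.2469 mol
Q = 0.2469 × 96485 = 23820 C
t = Q / I = 23820 / 0.101 = 2.358×10^5 s = 3930 min

3930 min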